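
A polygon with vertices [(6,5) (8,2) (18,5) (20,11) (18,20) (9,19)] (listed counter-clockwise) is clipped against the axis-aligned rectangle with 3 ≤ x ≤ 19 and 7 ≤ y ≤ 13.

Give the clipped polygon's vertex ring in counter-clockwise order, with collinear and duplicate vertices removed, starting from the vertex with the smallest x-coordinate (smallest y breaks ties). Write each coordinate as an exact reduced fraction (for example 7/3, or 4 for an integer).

Clipped polygon: [(45/7,7) (56/3,7) (19,8) (19,13) (54/7,13)]

1. After x ≥ 3: [(6,5) (8,2) (18,5) (20,11) (18,20) (9,19)]
2. After x ≤ 19: [(6,5) (8,2) (18,5) (19,8) (19,31/2) (18,20) (9,19)]
3. After y ≥ 7: [(45/7,7) (56/3,7) (19,8) (19,31/2) (18,20) (9,19)]
4. After y ≤ 13: [(54/7,13) (45/7,7) (56/3,7) (19,8) (19,13)]
5. Canonical ring: [(45/7,7) (56/3,7) (19,8) (19,13) (54/7,13)]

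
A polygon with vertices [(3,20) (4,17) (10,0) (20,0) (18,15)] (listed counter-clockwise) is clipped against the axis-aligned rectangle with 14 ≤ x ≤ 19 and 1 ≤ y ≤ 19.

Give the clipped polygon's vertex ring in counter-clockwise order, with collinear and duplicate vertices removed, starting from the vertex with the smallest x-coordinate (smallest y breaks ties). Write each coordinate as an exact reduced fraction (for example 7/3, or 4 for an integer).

1. After x ≥ 14: [(14,49/3) (14,0) (20,0) (18,15)]
2. After x ≤ 19: [(14,49/3) (14,0) (19,0) (19,15/2) (18,15)]
3. After y ≥ 1: [(14,49/3) (14,1) (19,1) (19,15/2) (18,15)]
4. After y ≤ 19: [(14,49/3) (14,1) (19,1) (19,15/2) (18,15)]
5. Canonical ring: [(14,1) (19,1) (19,15/2) (18,15) (14,49/3)]

Clipped polygon: [(14,1) (19,1) (19,15/2) (18,15) (14,49/3)]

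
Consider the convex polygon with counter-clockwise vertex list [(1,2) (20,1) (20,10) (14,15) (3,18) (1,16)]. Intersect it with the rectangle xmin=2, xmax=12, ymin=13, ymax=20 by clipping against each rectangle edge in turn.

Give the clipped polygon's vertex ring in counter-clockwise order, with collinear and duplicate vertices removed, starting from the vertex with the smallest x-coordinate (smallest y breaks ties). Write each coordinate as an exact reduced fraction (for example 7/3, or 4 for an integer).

Clipped polygon: [(2,13) (12,13) (12,171/11) (3,18) (2,17)]

1. After x ≥ 2: [(2,37/19) (20,1) (20,10) (14,15) (3,18) (2,17)]
2. After x ≤ 12: [(2,37/19) (12,27/19) (12,171/11) (3,18) (2,17)]
3. After y ≥ 13: [(2,13) (12,13) (12,171/11) (3,18) (2,17)]
4. After y ≤ 20: [(2,13) (12,13) (12,171/11) (3,18) (2,17)]
5. Canonical ring: [(2,13) (12,13) (12,171/11) (3,18) (2,17)]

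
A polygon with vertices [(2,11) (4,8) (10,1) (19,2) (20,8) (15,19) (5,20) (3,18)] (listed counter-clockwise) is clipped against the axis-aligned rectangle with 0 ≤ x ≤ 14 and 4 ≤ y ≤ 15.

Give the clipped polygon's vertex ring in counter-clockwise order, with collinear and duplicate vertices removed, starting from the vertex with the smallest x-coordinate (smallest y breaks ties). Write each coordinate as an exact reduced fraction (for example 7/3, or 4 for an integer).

Clipped polygon: [(2,11) (4,8) (52/7,4) (14,4) (14,15) (18/7,15)]

1. After x ≥ 0: [(2,11) (4,8) (10,1) (19,2) (20,8) (15,19) (5,20) (3,18)]
2. After x ≤ 14: [(2,11) (4,8) (10,1) (14,13/9) (14,191/10) (5,20) (3,18)]
3. After y ≥ 4: [(2,11) (4,8) (52/7,4) (14,4) (14,191/10) (5,20) (3,18)]
4. After y ≤ 15: [(18/7,15) (2,11) (4,8) (52/7,4) (14,4) (14,15)]
5. Canonical ring: [(2,11) (4,8) (52/7,4) (14,4) (14,15) (18/7,15)]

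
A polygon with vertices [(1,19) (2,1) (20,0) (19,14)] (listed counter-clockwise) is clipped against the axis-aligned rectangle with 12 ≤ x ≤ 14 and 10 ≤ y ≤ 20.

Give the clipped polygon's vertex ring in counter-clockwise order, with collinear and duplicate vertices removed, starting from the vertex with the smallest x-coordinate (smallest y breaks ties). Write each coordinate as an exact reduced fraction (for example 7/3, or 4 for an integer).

1. After x ≥ 12: [(12,287/18) (12,4/9) (20,0) (19,14)]
2. After x ≤ 14: [(14,277/18) (12,287/18) (12,4/9) (14,1/3)]
3. After y ≥ 10: [(14,10) (14,277/18) (12,287/18) (12,10)]
4. After y ≤ 20: [(14,10) (14,277/18) (12,287/18) (12,10)]
5. Canonical ring: [(12,10) (14,10) (14,277/18) (12,287/18)]

Clipped polygon: [(12,10) (14,10) (14,277/18) (12,287/18)]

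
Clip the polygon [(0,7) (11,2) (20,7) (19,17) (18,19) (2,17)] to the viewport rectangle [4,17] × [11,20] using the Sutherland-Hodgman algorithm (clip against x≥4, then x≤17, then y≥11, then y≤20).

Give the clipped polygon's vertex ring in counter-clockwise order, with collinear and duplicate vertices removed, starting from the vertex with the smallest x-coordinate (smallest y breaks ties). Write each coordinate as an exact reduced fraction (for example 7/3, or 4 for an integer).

Clipped polygon: [(4,11) (17,11) (17,151/8) (4,69/4)]

1. After x ≥ 4: [(4,57/11) (11,2) (20,7) (19,17) (18,19) (4,69/4)]
2. After x ≤ 17: [(4,57/11) (11,2) (17,16/3) (17,151/8) (4,69/4)]
3. After y ≥ 11: [(4,11) (17,11) (17,151/8) (4,69/4)]
4. After y ≤ 20: [(4,11) (17,11) (17,151/8) (4,69/4)]
5. Canonical ring: [(4,11) (17,11) (17,151/8) (4,69/4)]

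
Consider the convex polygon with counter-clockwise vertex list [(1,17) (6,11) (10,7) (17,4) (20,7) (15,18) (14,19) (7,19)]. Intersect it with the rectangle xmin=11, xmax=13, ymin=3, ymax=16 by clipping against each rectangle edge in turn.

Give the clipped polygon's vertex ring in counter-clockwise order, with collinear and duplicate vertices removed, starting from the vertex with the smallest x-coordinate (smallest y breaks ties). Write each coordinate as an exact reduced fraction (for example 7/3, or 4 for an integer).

Clipped polygon: [(11,46/7) (13,40/7) (13,16) (11,16)]

1. After x ≥ 11: [(11,46/7) (17,4) (20,7) (15,18) (14,19) (11,19)]
2. After x ≤ 13: [(11,46/7) (13,40/7) (13,19) (11,19)]
3. After y ≥ 3: [(11,46/7) (13,40/7) (13,19) (11,19)]
4. After y ≤ 16: [(11,16) (11,46/7) (13,40/7) (13,16)]
5. Canonical ring: [(11,46/7) (13,40/7) (13,16) (11,16)]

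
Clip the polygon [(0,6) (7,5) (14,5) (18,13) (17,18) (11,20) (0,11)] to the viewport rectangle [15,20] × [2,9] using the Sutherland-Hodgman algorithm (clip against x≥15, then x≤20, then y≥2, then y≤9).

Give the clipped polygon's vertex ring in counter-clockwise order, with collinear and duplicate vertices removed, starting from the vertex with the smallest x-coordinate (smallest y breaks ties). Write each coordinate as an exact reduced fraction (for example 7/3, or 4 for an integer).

Clipped polygon: [(15,7) (16,9) (15,9)]

1. After x ≥ 15: [(15,7) (18,13) (17,18) (15,56/3)]
2. After x ≤ 20: [(15,7) (18,13) (17,18) (15,56/3)]
3. After y ≥ 2: [(15,7) (18,13) (17,18) (15,56/3)]
4. After y ≤ 9: [(15,9) (15,7) (16,9)]
5. Canonical ring: [(15,7) (16,9) (15,9)]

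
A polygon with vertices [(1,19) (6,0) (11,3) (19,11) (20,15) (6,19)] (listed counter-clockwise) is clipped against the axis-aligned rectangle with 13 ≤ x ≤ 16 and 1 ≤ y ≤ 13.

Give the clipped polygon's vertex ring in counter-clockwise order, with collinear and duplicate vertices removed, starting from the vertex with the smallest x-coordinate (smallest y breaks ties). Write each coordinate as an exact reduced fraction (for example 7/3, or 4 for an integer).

Clipped polygon: [(13,5) (16,8) (16,13) (13,13)]

1. After x ≥ 13: [(13,5) (19,11) (20,15) (13,17)]
2. After x ≤ 16: [(13,5) (16,8) (16,113/7) (13,17)]
3. After y ≥ 1: [(13,5) (16,8) (16,113/7) (13,17)]
4. After y ≤ 13: [(13,13) (13,5) (16,8) (16,13)]
5. Canonical ring: [(13,5) (16,8) (16,13) (13,13)]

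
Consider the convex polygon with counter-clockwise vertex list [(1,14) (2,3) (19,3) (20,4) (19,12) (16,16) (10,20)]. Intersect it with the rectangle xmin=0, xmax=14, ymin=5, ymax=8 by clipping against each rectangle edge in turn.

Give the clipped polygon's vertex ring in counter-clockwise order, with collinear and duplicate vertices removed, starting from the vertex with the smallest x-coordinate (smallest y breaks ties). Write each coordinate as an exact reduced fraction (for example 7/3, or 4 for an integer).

1. After x ≥ 0: [(1,14) (2,3) (19,3) (20,4) (19,12) (16,16) (10,20)]
2. After x ≤ 14: [(1,14) (2,3) (14,3) (14,52/3) (10,20)]
3. After y ≥ 5: [(1,14) (20/11,5) (14,5) (14,52/3) (10,20)]
4. After y ≤ 8: [(17/11,8) (20/11,5) (14,5) (14,8)]
5. Canonical ring: [(17/11,8) (20/11,5) (14,5) (14,8)]

Clipped polygon: [(17/11,8) (20/11,5) (14,5) (14,8)]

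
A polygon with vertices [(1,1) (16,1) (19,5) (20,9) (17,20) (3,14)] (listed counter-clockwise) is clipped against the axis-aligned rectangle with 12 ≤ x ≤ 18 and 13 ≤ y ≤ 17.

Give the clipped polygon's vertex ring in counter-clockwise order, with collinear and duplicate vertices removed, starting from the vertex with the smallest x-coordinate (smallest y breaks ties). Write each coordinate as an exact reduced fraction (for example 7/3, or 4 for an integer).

1. After x ≥ 12: [(12,1) (16,1) (19,5) (20,9) (17,20) (12,125/7)]
2. After x ≤ 18: [(12,1) (16,1) (18,11/3) (18,49/3) (17,20) (12,125/7)]
3. After y ≥ 13: [(12,13) (18,13) (18,49/3) (17,20) (12,125/7)]
4. After y ≤ 17: [(12,17) (12,13) (18,13) (18,49/3) (196/11,17)]
5. Canonical ring: [(12,13) (18,13) (18,49/3) (196/11,17) (12,17)]

Clipped polygon: [(12,13) (18,13) (18,49/3) (196/11,17) (12,17)]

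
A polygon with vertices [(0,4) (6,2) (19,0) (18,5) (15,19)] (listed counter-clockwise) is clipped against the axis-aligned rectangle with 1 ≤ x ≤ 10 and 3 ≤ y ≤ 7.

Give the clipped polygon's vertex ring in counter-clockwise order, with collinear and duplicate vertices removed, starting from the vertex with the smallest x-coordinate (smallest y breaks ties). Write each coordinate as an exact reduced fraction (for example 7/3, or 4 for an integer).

Clipped polygon: [(1,11/3) (3,3) (10,3) (10,7) (3,7) (1,5)]

1. After x ≥ 1: [(1,5) (1,11/3) (6,2) (19,0) (18,5) (15,19)]
2. After x ≤ 10: [(10,14) (1,5) (1,11/3) (6,2) (10,18/13)]
3. After y ≥ 3: [(10,3) (10,14) (1,5) (1,11/3) (3,3)]
4. After y ≤ 7: [(10,3) (10,7) (3,7) (1,5) (1,11/3) (3,3)]
5. Canonical ring: [(1,11/3) (3,3) (10,3) (10,7) (3,7) (1,5)]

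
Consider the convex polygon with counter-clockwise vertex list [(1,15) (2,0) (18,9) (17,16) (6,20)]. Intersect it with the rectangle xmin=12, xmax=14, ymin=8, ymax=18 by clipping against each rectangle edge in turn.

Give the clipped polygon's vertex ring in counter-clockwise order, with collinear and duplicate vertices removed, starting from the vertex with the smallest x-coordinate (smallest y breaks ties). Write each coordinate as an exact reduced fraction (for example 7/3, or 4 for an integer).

Clipped polygon: [(12,8) (14,8) (14,188/11) (12,196/11)]

1. After x ≥ 12: [(12,45/8) (18,9) (17,16) (12,196/11)]
2. After x ≤ 14: [(12,45/8) (14,27/4) (14,188/11) (12,196/11)]
3. After y ≥ 8: [(12,8) (14,8) (14,188/11) (12,196/11)]
4. After y ≤ 18: [(12,8) (14,8) (14,188/11) (12,196/11)]
5. Canonical ring: [(12,8) (14,8) (14,188/11) (12,196/11)]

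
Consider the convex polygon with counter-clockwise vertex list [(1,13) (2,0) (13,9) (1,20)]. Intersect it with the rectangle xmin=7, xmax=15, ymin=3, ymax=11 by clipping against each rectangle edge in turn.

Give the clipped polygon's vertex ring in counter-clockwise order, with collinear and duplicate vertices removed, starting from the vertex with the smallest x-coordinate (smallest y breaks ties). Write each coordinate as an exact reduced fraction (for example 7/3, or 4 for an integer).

1. After x ≥ 7: [(7,45/11) (13,9) (7,29/2)]
2. After x ≤ 15: [(7,45/11) (13,9) (7,29/2)]
3. After y ≥ 3: [(7,45/11) (13,9) (7,29/2)]
4. After y ≤ 11: [(7,11) (7,45/11) (13,9) (119/11,11)]
5. Canonical ring: [(7,45/11) (13,9) (119/11,11) (7,11)]

Clipped polygon: [(7,45/11) (13,9) (119/11,11) (7,11)]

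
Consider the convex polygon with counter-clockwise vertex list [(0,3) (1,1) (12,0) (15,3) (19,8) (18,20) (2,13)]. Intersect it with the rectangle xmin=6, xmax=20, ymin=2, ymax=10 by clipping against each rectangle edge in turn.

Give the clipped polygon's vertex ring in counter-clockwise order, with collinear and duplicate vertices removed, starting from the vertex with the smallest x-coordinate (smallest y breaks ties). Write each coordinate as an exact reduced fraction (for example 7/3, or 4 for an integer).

Clipped polygon: [(6,2) (14,2) (15,3) (19,8) (113/6,10) (6,10)]

1. After x ≥ 6: [(6,6/11) (12,0) (15,3) (19,8) (18,20) (6,59/4)]
2. After x ≤ 20: [(6,6/11) (12,0) (15,3) (19,8) (18,20) (6,59/4)]
3. After y ≥ 2: [(6,2) (14,2) (15,3) (19,8) (18,20) (6,59/4)]
4. After y ≤ 10: [(6,10) (6,2) (14,2) (15,3) (19,8) (113/6,10)]
5. Canonical ring: [(6,2) (14,2) (15,3) (19,8) (113/6,10) (6,10)]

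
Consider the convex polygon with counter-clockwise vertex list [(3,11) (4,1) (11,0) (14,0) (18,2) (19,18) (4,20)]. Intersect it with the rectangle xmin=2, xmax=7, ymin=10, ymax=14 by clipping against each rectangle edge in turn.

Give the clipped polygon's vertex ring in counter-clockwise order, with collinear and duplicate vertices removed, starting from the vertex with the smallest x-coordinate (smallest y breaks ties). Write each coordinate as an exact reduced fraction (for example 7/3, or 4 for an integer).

Clipped polygon: [(3,11) (31/10,10) (7,10) (7,14) (10/3,14)]

1. After x ≥ 2: [(3,11) (4,1) (11,0) (14,0) (18,2) (19,18) (4,20)]
2. After x ≤ 7: [(3,11) (4,1) (7,4/7) (7,98/5) (4,20)]
3. After y ≥ 10: [(3,11) (31/10,10) (7,10) (7,98/5) (4,20)]
4. After y ≤ 14: [(10/3,14) (3,11) (31/10,10) (7,10) (7,14)]
5. Canonical ring: [(3,11) (31/10,10) (7,10) (7,14) (10/3,14)]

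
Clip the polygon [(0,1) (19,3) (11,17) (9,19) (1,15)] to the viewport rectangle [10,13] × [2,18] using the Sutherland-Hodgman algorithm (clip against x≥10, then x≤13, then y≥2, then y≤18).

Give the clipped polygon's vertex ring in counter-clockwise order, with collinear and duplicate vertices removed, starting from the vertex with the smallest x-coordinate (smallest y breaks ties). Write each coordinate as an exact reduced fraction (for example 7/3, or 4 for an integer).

1. After x ≥ 10: [(10,39/19) (19,3) (11,17) (10,18)]
2. After x ≤ 13: [(10,39/19) (13,45/19) (13,27/2) (11,17) (10,18)]
3. After y ≥ 2: [(10,39/19) (13,45/19) (13,27/2) (11,17) (10,18)]
4. After y ≤ 18: [(10,39/19) (13,45/19) (13,27/2) (11,17) (10,18)]
5. Canonical ring: [(10,39/19) (13,45/19) (13,27/2) (11,17) (10,18)]

Clipped polygon: [(10,39/19) (13,45/19) (13,27/2) (11,17) (10,18)]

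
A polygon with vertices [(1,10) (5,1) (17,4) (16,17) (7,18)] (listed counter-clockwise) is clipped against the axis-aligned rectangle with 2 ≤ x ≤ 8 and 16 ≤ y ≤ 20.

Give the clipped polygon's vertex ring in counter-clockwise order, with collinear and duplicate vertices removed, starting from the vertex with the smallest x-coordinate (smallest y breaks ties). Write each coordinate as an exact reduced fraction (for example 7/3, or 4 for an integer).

Clipped polygon: [(11/2,16) (8,16) (8,161/9) (7,18)]

1. After x ≥ 2: [(2,34/3) (2,31/4) (5,1) (17,4) (16,17) (7,18)]
2. After x ≤ 8: [(2,34/3) (2,31/4) (5,1) (8,7/4) (8,161/9) (7,18)]
3. After y ≥ 16: [(11/2,16) (8,16) (8,161/9) (7,18)]
4. After y ≤ 20: [(11/2,16) (8,16) (8,161/9) (7,18)]
5. Canonical ring: [(11/2,16) (8,16) (8,161/9) (7,18)]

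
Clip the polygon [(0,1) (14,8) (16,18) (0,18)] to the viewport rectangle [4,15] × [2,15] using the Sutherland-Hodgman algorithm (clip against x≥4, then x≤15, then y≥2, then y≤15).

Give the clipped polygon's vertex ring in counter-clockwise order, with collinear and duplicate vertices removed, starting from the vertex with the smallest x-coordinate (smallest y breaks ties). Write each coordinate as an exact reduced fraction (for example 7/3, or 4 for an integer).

Clipped polygon: [(4,3) (14,8) (15,13) (15,15) (4,15)]

1. After x ≥ 4: [(4,3) (14,8) (16,18) (4,18)]
2. After x ≤ 15: [(4,3) (14,8) (15,13) (15,18) (4,18)]
3. After y ≥ 2: [(4,3) (14,8) (15,13) (15,18) (4,18)]
4. After y ≤ 15: [(4,15) (4,3) (14,8) (15,13) (15,15)]
5. Canonical ring: [(4,3) (14,8) (15,13) (15,15) (4,15)]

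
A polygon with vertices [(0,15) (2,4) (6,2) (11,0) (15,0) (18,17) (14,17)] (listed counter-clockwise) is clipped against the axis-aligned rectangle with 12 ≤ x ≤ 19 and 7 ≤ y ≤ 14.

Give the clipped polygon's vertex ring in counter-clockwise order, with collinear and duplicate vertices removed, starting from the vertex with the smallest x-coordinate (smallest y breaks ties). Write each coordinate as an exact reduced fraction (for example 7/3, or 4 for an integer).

Clipped polygon: [(12,7) (276/17,7) (297/17,14) (12,14)]

1. After x ≥ 12: [(12,117/7) (12,0) (15,0) (18,17) (14,17)]
2. After x ≤ 19: [(12,117/7) (12,0) (15,0) (18,17) (14,17)]
3. After y ≥ 7: [(12,117/7) (12,7) (276/17,7) (18,17) (14,17)]
4. After y ≤ 14: [(12,14) (12,7) (276/17,7) (297/17,14)]
5. Canonical ring: [(12,7) (276/17,7) (297/17,14) (12,14)]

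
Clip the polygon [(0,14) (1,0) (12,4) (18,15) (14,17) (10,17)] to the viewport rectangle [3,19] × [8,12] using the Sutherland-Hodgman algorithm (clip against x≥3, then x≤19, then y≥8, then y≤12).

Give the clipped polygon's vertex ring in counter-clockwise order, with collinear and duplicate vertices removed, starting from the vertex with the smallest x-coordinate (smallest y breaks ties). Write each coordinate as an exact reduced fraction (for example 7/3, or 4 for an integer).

1. After x ≥ 3: [(3,149/10) (3,8/11) (12,4) (18,15) (14,17) (10,17)]
2. After x ≤ 19: [(3,149/10) (3,8/11) (12,4) (18,15) (14,17) (10,17)]
3. After y ≥ 8: [(3,149/10) (3,8) (156/11,8) (18,15) (14,17) (10,17)]
4. After y ≤ 12: [(3,12) (3,8) (156/11,8) (180/11,12)]
5. Canonical ring: [(3,8) (156/11,8) (180/11,12) (3,12)]

Clipped polygon: [(3,8) (156/11,8) (180/11,12) (3,12)]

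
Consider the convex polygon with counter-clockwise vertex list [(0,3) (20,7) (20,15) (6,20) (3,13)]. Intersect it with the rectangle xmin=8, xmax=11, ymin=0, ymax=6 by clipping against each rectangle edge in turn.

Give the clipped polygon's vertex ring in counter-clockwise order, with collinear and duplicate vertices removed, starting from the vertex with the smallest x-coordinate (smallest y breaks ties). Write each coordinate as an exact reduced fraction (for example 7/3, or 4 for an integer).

Clipped polygon: [(8,23/5) (11,26/5) (11,6) (8,6)]

1. After x ≥ 8: [(8,23/5) (20,7) (20,15) (8,135/7)]
2. After x ≤ 11: [(8,23/5) (11,26/5) (11,255/14) (8,135/7)]
3. After y ≥ 0: [(8,23/5) (11,26/5) (11,255/14) (8,135/7)]
4. After y ≤ 6: [(8,6) (8,23/5) (11,26/5) (11,6)]
5. Canonical ring: [(8,23/5) (11,26/5) (11,6) (8,6)]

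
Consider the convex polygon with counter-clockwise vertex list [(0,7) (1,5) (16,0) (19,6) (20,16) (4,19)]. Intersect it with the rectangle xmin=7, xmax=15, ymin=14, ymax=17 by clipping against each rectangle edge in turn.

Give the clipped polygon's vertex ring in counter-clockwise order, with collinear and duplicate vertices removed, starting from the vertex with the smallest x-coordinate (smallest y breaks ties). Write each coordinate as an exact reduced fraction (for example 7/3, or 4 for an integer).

1. After x ≥ 7: [(7,3) (16,0) (19,6) (20,16) (7,295/16)]
2. After x ≤ 15: [(7,3) (15,1/3) (15,271/16) (7,295/16)]
3. After y ≥ 14: [(7,14) (15,14) (15,271/16) (7,295/16)]
4. After y ≤ 17: [(7,17) (7,14) (15,14) (15,271/16) (44/3,17)]
5. Canonical ring: [(7,14) (15,14) (15,271/16) (44/3,17) (7,17)]

Clipped polygon: [(7,14) (15,14) (15,271/16) (44/3,17) (7,17)]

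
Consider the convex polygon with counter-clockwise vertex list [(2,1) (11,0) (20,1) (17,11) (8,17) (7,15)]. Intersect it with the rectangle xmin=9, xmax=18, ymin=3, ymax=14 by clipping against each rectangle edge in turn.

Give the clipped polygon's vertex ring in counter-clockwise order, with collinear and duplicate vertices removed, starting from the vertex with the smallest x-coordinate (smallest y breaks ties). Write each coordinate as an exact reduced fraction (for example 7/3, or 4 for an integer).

1. After x ≥ 9: [(9,2/9) (11,0) (20,1) (17,11) (9,49/3)]
2. After x ≤ 18: [(9,2/9) (11,0) (18,7/9) (18,23/3) (17,11) (9,49/3)]
3. After y ≥ 3: [(9,3) (18,3) (18,23/3) (17,11) (9,49/3)]
4. After y ≤ 14: [(9,14) (9,3) (18,3) (18,23/3) (17,11) (25/2,14)]
5. Canonical ring: [(9,3) (18,3) (18,23/3) (17,11) (25/2,14) (9,14)]

Clipped polygon: [(9,3) (18,3) (18,23/3) (17,11) (25/2,14) (9,14)]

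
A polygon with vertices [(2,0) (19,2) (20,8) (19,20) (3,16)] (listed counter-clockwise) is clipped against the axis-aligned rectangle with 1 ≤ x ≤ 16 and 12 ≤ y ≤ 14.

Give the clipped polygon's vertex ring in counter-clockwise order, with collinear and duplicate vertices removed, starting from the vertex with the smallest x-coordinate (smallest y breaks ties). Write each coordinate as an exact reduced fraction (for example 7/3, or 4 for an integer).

Clipped polygon: [(11/4,12) (16,12) (16,14) (23/8,14)]

1. After x ≥ 1: [(2,0) (19,2) (20,8) (19,20) (3,16)]
2. After x ≤ 16: [(2,0) (16,28/17) (16,77/4) (3,16)]
3. After y ≥ 12: [(11/4,12) (16,12) (16,77/4) (3,16)]
4. After y ≤ 14: [(23/8,14) (11/4,12) (16,12) (16,14)]
5. Canonical ring: [(11/4,12) (16,12) (16,14) (23/8,14)]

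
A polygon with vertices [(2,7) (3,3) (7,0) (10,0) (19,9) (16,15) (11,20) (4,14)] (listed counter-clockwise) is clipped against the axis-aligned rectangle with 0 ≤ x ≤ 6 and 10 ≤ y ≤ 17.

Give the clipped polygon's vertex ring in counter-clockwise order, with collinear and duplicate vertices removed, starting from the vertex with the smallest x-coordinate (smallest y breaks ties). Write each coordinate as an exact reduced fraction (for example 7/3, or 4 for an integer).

Clipped polygon: [(20/7,10) (6,10) (6,110/7) (4,14)]

1. After x ≥ 0: [(2,7) (3,3) (7,0) (10,0) (19,9) (16,15) (11,20) (4,14)]
2. After x ≤ 6: [(2,7) (3,3) (6,3/4) (6,110/7) (4,14)]
3. After y ≥ 10: [(20/7,10) (6,10) (6,110/7) (4,14)]
4. After y ≤ 17: [(20/7,10) (6,10) (6,110/7) (4,14)]
5. Canonical ring: [(20/7,10) (6,10) (6,110/7) (4,14)]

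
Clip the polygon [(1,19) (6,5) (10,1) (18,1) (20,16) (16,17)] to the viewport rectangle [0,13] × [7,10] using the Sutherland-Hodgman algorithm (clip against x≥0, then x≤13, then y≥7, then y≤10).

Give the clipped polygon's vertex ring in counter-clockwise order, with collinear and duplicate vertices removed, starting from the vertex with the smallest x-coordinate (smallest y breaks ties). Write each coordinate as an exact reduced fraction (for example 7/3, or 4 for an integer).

1. After x ≥ 0: [(1,19) (6,5) (10,1) (18,1) (20,16) (16,17)]
2. After x ≤ 13: [(13,87/5) (1,19) (6,5) (10,1) (13,1)]
3. After y ≥ 7: [(13,7) (13,87/5) (1,19) (37/7,7)]
4. After y ≤ 10: [(13,7) (13,10) (59/14,10) (37/7,7)]
5. Canonical ring: [(59/14,10) (37/7,7) (13,7) (13,10)]

Clipped polygon: [(59/14,10) (37/7,7) (13,7) (13,10)]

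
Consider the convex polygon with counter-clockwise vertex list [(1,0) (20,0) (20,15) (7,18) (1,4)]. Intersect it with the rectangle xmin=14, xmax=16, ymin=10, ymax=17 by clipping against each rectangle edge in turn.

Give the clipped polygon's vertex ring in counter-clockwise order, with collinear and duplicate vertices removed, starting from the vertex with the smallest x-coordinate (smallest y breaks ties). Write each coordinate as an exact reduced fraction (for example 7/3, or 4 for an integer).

Clipped polygon: [(14,10) (16,10) (16,207/13) (14,213/13)]

1. After x ≥ 14: [(14,0) (20,0) (20,15) (14,213/13)]
2. After x ≤ 16: [(14,0) (16,0) (16,207/13) (14,213/13)]
3. After y ≥ 10: [(14,10) (16,10) (16,207/13) (14,213/13)]
4. After y ≤ 17: [(14,10) (16,10) (16,207/13) (14,213/13)]
5. Canonical ring: [(14,10) (16,10) (16,207/13) (14,213/13)]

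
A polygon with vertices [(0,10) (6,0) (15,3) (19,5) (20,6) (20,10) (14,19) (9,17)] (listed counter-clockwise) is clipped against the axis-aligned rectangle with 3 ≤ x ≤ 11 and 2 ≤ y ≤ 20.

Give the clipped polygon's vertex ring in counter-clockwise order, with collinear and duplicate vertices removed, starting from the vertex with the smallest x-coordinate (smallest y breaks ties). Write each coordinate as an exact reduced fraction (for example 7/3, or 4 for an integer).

Clipped polygon: [(3,5) (24/5,2) (11,2) (11,89/5) (9,17) (3,37/3)]

1. After x ≥ 3: [(3,37/3) (3,5) (6,0) (15,3) (19,5) (20,6) (20,10) (14,19) (9,17)]
2. After x ≤ 11: [(3,37/3) (3,5) (6,0) (11,5/3) (11,89/5) (9,17)]
3. After y ≥ 2: [(3,37/3) (3,5) (24/5,2) (11,2) (11,89/5) (9,17)]
4. After y ≤ 20: [(3,37/3) (3,5) (24/5,2) (11,2) (11,89/5) (9,17)]
5. Canonical ring: [(3,5) (24/5,2) (11,2) (11,89/5) (9,17) (3,37/3)]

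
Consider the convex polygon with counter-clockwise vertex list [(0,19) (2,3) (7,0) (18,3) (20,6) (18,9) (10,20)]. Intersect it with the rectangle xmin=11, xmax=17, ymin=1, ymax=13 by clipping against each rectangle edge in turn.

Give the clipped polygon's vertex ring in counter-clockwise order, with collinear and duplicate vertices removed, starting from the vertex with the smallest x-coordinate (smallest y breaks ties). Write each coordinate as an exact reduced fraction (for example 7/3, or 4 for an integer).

Clipped polygon: [(11,12/11) (17,30/11) (17,83/8) (166/11,13) (11,13)]

1. After x ≥ 11: [(11,12/11) (18,3) (20,6) (18,9) (11,149/8)]
2. After x ≤ 17: [(11,12/11) (17,30/11) (17,83/8) (11,149/8)]
3. After y ≥ 1: [(11,12/11) (17,30/11) (17,83/8) (11,149/8)]
4. After y ≤ 13: [(11,13) (11,12/11) (17,30/11) (17,83/8) (166/11,13)]
5. Canonical ring: [(11,12/11) (17,30/11) (17,83/8) (166/11,13) (11,13)]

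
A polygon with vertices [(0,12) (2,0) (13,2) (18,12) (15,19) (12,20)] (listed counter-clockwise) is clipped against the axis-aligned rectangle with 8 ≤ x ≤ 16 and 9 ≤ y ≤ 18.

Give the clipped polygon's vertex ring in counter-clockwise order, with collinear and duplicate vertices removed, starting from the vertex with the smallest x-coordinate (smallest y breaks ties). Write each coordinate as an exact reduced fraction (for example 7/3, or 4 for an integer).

Clipped polygon: [(8,9) (16,9) (16,50/3) (108/7,18) (9,18) (8,52/3)]

1. After x ≥ 8: [(8,52/3) (8,12/11) (13,2) (18,12) (15,19) (12,20)]
2. After x ≤ 16: [(8,52/3) (8,12/11) (13,2) (16,8) (16,50/3) (15,19) (12,20)]
3. After y ≥ 9: [(8,52/3) (8,9) (16,9) (16,50/3) (15,19) (12,20)]
4. After y ≤ 18: [(9,18) (8,52/3) (8,9) (16,9) (16,50/3) (108/7,18)]
5. Canonical ring: [(8,9) (16,9) (16,50/3) (108/7,18) (9,18) (8,52/3)]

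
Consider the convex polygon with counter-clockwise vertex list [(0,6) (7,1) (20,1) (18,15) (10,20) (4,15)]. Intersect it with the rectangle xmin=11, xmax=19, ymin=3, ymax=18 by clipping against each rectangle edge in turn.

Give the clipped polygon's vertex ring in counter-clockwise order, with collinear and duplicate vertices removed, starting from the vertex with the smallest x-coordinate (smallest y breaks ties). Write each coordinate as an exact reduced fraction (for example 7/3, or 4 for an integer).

1. After x ≥ 11: [(11,1) (20,1) (18,15) (11,155/8)]
2. After x ≤ 19: [(11,1) (19,1) (19,8) (18,15) (11,155/8)]
3. After y ≥ 3: [(11,3) (19,3) (19,8) (18,15) (11,155/8)]
4. After y ≤ 18: [(11,18) (11,3) (19,3) (19,8) (18,15) (66/5,18)]
5. Canonical ring: [(11,3) (19,3) (19,8) (18,15) (66/5,18) (11,18)]

Clipped polygon: [(11,3) (19,3) (19,8) (18,15) (66/5,18) (11,18)]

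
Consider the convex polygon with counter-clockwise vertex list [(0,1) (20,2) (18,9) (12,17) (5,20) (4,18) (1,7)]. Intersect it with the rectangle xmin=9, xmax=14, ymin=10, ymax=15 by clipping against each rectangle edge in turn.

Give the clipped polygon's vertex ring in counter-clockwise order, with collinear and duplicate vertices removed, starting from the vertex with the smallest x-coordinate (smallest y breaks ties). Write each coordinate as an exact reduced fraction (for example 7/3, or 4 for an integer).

Clipped polygon: [(9,10) (14,10) (14,43/3) (27/2,15) (9,15)]

1. After x ≥ 9: [(9,29/20) (20,2) (18,9) (12,17) (9,128/7)]
2. After x ≤ 14: [(9,29/20) (14,17/10) (14,43/3) (12,17) (9,128/7)]
3. After y ≥ 10: [(9,10) (14,10) (14,43/3) (12,17) (9,128/7)]
4. After y ≤ 15: [(9,15) (9,10) (14,10) (14,43/3) (27/2,15)]
5. Canonical ring: [(9,10) (14,10) (14,43/3) (27/2,15) (9,15)]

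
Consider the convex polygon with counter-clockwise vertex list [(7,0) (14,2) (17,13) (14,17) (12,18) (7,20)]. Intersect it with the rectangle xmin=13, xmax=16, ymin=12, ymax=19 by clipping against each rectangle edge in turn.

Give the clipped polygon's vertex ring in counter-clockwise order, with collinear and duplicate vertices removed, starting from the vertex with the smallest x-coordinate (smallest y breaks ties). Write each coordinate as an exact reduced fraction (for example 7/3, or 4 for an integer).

1. After x ≥ 13: [(13,12/7) (14,2) (17,13) (14,17) (13,35/2)]
2. After x ≤ 16: [(13,12/7) (14,2) (16,28/3) (16,43/3) (14,17) (13,35/2)]
3. After y ≥ 12: [(13,12) (16,12) (16,43/3) (14,17) (13,35/2)]
4. After y ≤ 19: [(13,12) (16,12) (16,43/3) (14,17) (13,35/2)]
5. Canonical ring: [(13,12) (16,12) (16,43/3) (14,17) (13,35/2)]

Clipped polygon: [(13,12) (16,12) (16,43/3) (14,17) (13,35/2)]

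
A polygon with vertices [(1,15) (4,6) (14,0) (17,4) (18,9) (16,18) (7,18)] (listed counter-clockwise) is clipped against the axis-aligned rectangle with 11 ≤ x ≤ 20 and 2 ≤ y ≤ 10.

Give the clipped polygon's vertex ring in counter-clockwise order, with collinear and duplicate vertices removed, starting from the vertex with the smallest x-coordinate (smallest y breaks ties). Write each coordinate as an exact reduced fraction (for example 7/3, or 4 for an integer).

Clipped polygon: [(11,2) (31/2,2) (17,4) (18,9) (160/9,10) (11,10)]

1. After x ≥ 11: [(11,9/5) (14,0) (17,4) (18,9) (16,18) (11,18)]
2. After x ≤ 20: [(11,9/5) (14,0) (17,4) (18,9) (16,18) (11,18)]
3. After y ≥ 2: [(11,2) (31/2,2) (17,4) (18,9) (16,18) (11,18)]
4. After y ≤ 10: [(11,10) (11,2) (31/2,2) (17,4) (18,9) (160/9,10)]
5. Canonical ring: [(11,2) (31/2,2) (17,4) (18,9) (160/9,10) (11,10)]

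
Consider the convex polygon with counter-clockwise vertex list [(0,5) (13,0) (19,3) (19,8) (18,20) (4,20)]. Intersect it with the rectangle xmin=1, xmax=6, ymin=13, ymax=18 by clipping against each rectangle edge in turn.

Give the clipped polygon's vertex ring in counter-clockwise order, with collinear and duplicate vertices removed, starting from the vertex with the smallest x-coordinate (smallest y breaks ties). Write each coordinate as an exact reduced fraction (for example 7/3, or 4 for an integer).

1. After x ≥ 1: [(1,35/4) (1,60/13) (13,0) (19,3) (19,8) (18,20) (4,20)]
2. After x ≤ 6: [(1,35/4) (1,60/13) (6,35/13) (6,20) (4,20)]
3. After y ≥ 13: [(32/15,13) (6,13) (6,20) (4,20)]
4. After y ≤ 18: [(52/15,18) (32/15,13) (6,13) (6,18)]
5. Canonical ring: [(32/15,13) (6,13) (6,18) (52/15,18)]

Clipped polygon: [(32/15,13) (6,13) (6,18) (52/15,18)]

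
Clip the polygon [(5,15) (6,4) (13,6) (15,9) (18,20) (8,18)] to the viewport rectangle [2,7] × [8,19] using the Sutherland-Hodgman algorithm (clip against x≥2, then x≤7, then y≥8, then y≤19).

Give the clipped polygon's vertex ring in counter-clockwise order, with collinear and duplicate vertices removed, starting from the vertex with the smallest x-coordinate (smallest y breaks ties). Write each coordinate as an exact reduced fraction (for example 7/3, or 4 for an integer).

1. After x ≥ 2: [(5,15) (6,4) (13,6) (15,9) (18,20) (8,18)]
2. After x ≤ 7: [(7,17) (5,15) (6,4) (7,30/7)]
3. After y ≥ 8: [(7,8) (7,17) (5,15) (62/11,8)]
4. After y ≤ 19: [(7,8) (7,17) (5,15) (62/11,8)]
5. Canonical ring: [(5,15) (62/11,8) (7,8) (7,17)]

Clipped polygon: [(5,15) (62/11,8) (7,8) (7,17)]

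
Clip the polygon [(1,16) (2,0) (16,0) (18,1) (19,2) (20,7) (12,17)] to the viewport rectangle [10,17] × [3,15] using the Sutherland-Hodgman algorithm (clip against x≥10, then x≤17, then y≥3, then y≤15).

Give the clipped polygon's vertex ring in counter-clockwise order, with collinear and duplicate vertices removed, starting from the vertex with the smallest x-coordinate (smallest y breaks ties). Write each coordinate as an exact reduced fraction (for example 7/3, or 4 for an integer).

1. After x ≥ 10: [(10,185/11) (10,0) (16,0) (18,1) (19,2) (20,7) (12,17)]
2. After x ≤ 17: [(10,185/11) (10,0) (16,0) (17,1/2) (17,43/4) (12,17)]
3. After y ≥ 3: [(10,185/11) (10,3) (17,3) (17,43/4) (12,17)]
4. After y ≤ 15: [(10,15) (10,3) (17,3) (17,43/4) (68/5,15)]
5. Canonical ring: [(10,3) (17,3) (17,43/4) (68/5,15) (10,15)]

Clipped polygon: [(10,3) (17,3) (17,43/4) (68/5,15) (10,15)]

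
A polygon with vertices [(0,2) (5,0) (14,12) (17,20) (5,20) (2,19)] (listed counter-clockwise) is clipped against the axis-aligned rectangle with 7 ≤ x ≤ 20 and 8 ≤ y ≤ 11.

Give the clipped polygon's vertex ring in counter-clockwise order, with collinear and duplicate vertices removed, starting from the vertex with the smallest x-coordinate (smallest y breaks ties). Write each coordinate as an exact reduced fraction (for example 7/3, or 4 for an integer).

1. After x ≥ 7: [(7,8/3) (14,12) (17,20) (7,20)]
2. After x ≤ 20: [(7,8/3) (14,12) (17,20) (7,20)]
3. After y ≥ 8: [(7,8) (11,8) (14,12) (17,20) (7,20)]
4. After y ≤ 11: [(7,11) (7,8) (11,8) (53/4,11)]
5. Canonical ring: [(7,8) (11,8) (53/4,11) (7,11)]

Clipped polygon: [(7,8) (11,8) (53/4,11) (7,11)]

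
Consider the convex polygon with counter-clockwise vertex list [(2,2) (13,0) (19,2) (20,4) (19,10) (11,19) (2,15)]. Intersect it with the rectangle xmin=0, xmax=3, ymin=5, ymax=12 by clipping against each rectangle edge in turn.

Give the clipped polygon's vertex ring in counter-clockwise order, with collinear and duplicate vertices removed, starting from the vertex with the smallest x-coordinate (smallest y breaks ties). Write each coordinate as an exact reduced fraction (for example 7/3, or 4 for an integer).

Clipped polygon: [(2,5) (3,5) (3,12) (2,12)]

1. After x ≥ 0: [(2,2) (13,0) (19,2) (20,4) (19,10) (11,19) (2,15)]
2. After x ≤ 3: [(2,2) (3,20/11) (3,139/9) (2,15)]
3. After y ≥ 5: [(2,5) (3,5) (3,139/9) (2,15)]
4. After y ≤ 12: [(2,12) (2,5) (3,5) (3,12)]
5. Canonical ring: [(2,5) (3,5) (3,12) (2,12)]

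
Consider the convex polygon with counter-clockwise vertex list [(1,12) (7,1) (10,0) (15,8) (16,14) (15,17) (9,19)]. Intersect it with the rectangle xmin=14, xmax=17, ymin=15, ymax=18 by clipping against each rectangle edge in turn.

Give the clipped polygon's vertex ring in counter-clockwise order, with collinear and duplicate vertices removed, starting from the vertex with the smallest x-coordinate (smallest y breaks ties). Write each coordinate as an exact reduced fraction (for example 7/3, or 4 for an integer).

Clipped polygon: [(14,15) (47/3,15) (15,17) (14,52/3)]

1. After x ≥ 14: [(14,32/5) (15,8) (16,14) (15,17) (14,52/3)]
2. After x ≤ 17: [(14,32/5) (15,8) (16,14) (15,17) (14,52/3)]
3. After y ≥ 15: [(14,15) (47/3,15) (15,17) (14,52/3)]
4. After y ≤ 18: [(14,15) (47/3,15) (15,17) (14,52/3)]
5. Canonical ring: [(14,15) (47/3,15) (15,17) (14,52/3)]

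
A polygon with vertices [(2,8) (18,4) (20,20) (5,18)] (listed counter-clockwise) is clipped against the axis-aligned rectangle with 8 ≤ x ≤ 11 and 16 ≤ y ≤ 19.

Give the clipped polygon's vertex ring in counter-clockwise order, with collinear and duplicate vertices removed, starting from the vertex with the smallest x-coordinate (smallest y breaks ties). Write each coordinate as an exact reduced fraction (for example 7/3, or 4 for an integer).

1. After x ≥ 8: [(8,13/2) (18,4) (20,20) (8,92/5)]
2. After x ≤ 11: [(8,13/2) (11,23/4) (11,94/5) (8,92/5)]
3. After y ≥ 16: [(8,16) (11,16) (11,94/5) (8,92/5)]
4. After y ≤ 19: [(8,16) (11,16) (11,94/5) (8,92/5)]
5. Canonical ring: [(8,16) (11,16) (11,94/5) (8,92/5)]

Clipped polygon: [(8,16) (11,16) (11,94/5) (8,92/5)]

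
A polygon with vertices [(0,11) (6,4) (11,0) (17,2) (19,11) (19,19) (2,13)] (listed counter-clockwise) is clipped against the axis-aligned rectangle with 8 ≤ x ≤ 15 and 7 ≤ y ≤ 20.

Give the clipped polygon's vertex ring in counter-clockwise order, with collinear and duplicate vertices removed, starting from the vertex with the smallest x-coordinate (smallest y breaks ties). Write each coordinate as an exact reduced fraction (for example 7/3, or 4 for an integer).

Clipped polygon: [(8,7) (15,7) (15,299/17) (8,257/17)]

1. After x ≥ 8: [(8,12/5) (11,0) (17,2) (19,11) (19,19) (8,257/17)]
2. After x ≤ 15: [(8,12/5) (11,0) (15,4/3) (15,299/17) (8,257/17)]
3. After y ≥ 7: [(8,7) (15,7) (15,299/17) (8,257/17)]
4. After y ≤ 20: [(8,7) (15,7) (15,299/17) (8,257/17)]
5. Canonical ring: [(8,7) (15,7) (15,299/17) (8,257/17)]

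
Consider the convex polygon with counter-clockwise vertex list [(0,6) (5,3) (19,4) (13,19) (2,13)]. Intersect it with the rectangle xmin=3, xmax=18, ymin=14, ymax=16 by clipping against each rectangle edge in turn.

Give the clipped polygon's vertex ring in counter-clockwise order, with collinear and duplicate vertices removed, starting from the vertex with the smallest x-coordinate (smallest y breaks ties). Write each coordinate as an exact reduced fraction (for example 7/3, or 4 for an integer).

Clipped polygon: [(23/6,14) (15,14) (71/5,16) (15/2,16)]

1. After x ≥ 3: [(3,21/5) (5,3) (19,4) (13,19) (3,149/11)]
2. After x ≤ 18: [(3,21/5) (5,3) (18,55/14) (18,13/2) (13,19) (3,149/11)]
3. After y ≥ 14: [(15,14) (13,19) (23/6,14)]
4. After y ≤ 16: [(15,14) (71/5,16) (15/2,16) (23/6,14)]
5. Canonical ring: [(23/6,14) (15,14) (71/5,16) (15/2,16)]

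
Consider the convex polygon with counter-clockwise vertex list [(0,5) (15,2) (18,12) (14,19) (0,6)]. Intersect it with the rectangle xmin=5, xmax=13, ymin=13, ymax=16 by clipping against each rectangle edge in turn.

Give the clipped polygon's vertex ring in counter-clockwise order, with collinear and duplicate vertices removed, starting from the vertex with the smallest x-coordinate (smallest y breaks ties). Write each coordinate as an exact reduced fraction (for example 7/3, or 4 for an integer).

1. After x ≥ 5: [(5,4) (15,2) (18,12) (14,19) (5,149/14)]
2. After x ≤ 13: [(5,4) (13,12/5) (13,253/14) (5,149/14)]
3. After y ≥ 13: [(13,13) (13,253/14) (98/13,13)]
4. After y ≤ 16: [(13,13) (13,16) (140/13,16) (98/13,13)]
5. Canonical ring: [(98/13,13) (13,13) (13,16) (140/13,16)]

Clipped polygon: [(98/13,13) (13,13) (13,16) (140/13,16)]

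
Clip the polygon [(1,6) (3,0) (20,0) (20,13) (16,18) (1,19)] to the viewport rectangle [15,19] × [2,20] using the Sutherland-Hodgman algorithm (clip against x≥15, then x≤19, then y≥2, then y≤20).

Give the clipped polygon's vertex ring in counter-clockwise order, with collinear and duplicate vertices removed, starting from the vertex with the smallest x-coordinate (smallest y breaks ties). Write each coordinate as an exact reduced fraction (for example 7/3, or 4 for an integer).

1. After x ≥ 15: [(15,0) (20,0) (20,13) (16,18) (15,271/15)]
2. After x ≤ 19: [(15,0) (19,0) (19,57/4) (16,18) (15,271/15)]
3. After y ≥ 2: [(15,2) (19,2) (19,57/4) (16,18) (15,271/15)]
4. After y ≤ 20: [(15,2) (19,2) (19,57/4) (16,18) (15,271/15)]
5. Canonical ring: [(15,2) (19,2) (19,57/4) (16,18) (15,271/15)]

Clipped polygon: [(15,2) (19,2) (19,57/4) (16,18) (15,271/15)]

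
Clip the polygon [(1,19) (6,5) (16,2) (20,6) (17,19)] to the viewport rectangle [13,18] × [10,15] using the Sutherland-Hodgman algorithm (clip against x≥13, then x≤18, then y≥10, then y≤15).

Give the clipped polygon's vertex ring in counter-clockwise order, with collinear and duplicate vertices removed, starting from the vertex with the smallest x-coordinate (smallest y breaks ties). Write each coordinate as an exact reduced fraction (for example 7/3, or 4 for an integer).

1. After x ≥ 13: [(13,19) (13,29/10) (16,2) (20,6) (17,19)]
2. After x ≤ 18: [(13,19) (13,29/10) (16,2) (18,4) (18,44/3) (17,19)]
3. After y ≥ 10: [(13,19) (13,10) (18,10) (18,44/3) (17,19)]
4. After y ≤ 15: [(13,15) (13,10) (18,10) (18,44/3) (233/13,15)]
5. Canonical ring: [(13,10) (18,10) (18,44/3) (233/13,15) (13,15)]

Clipped polygon: [(13,10) (18,10) (18,44/3) (233/13,15) (13,15)]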